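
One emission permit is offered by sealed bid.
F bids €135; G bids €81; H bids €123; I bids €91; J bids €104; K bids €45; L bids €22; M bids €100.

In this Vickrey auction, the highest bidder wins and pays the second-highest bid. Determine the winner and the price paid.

Sorting bids: 135 (F) > 123 (H) > 104 (J) > 100 (M) > 91 (I) > 81 (G) > …
F is highest; pays the second-highest bid, €123.

F pays €123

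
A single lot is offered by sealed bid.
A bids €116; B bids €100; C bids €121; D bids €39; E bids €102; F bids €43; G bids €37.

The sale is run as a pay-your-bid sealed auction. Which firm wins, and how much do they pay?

Rule: the highest bidder wins and pays their own bid.
Bids ranked: 121 (C) > 116 (A) > 102 (E) > 100 (B) > 43 (F) > 39 (D) > …
C has the highest bid and pays exactly that: €121.

C pays €121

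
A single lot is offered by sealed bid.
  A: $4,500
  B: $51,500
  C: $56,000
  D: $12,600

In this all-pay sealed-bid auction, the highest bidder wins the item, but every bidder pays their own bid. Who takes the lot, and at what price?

Bids in order: 56,000 (C) > 51,500 (B) > 12,600 (D) > 4,500 (A)
C wins with the top bid; all bids are sunk regardless.

C pays $56,000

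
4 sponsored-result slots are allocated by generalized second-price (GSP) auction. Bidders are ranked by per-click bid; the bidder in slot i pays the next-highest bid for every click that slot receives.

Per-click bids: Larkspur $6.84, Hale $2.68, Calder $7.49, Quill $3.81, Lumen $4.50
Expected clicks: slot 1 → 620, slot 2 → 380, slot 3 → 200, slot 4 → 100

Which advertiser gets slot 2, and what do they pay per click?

Larkspur; $4.50 per click

Per-click bids in order: $7.49 (Calder) > $6.84 (Larkspur) > $4.50 (Lumen) > $3.81 (Quill) > $2.68 (Hale)
Slot 2 goes to the second-ranked bidder, Larkspur, who pays the next bid down: $4.50/click.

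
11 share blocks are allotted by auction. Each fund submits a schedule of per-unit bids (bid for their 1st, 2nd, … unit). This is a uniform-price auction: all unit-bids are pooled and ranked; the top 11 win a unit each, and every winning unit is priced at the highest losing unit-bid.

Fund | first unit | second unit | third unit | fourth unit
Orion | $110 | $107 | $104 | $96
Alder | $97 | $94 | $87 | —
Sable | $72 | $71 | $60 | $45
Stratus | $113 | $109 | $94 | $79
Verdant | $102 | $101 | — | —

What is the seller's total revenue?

Pooled unit-bids ranked (top 11): 113 (Stratus-1), 110 (Orion-1), 109 (Stratus-2), 107 (Orion-2), 104 (Orion-3), 102 (Verdant-1), 101 (Verdant-2), 97 (Alder-1), 96 (Orion-4), 94 (Alder-2), 94 (Stratus-3)
Highest rejected unit-bid = $87.
Allocation: Alder 2, Orion 4, Stratus 3, Verdant 2. Every unit priced at $87.
Revenue = 11 × 87 = $957.

Total revenue: $957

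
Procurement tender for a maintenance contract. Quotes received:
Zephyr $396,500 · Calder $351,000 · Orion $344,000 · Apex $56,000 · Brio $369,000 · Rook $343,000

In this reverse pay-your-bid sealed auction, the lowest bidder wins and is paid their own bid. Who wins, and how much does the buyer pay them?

Sorting bids: 56,000 (Apex) < 343,000 (Rook) < 344,000 (Orion) < 351,000 (Calder) < 369,000 (Brio) < 396,500 (Zephyr)
Apex is lowest → is paid own bid, $56,000.

Apex is paid $56,000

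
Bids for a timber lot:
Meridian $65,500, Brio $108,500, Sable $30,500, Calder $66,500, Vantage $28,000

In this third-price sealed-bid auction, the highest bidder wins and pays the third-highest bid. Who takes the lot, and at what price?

Rule: the highest bidder wins and pays the third-highest bid.
Sorting bids: 108,500 (Brio) > 66,500 (Calder) > 65,500 (Meridian) > 30,500 (Sable) > 28,000 (Vantage)
Brio is highest; pays the third-highest bid, $65,500.

Brio pays $65,500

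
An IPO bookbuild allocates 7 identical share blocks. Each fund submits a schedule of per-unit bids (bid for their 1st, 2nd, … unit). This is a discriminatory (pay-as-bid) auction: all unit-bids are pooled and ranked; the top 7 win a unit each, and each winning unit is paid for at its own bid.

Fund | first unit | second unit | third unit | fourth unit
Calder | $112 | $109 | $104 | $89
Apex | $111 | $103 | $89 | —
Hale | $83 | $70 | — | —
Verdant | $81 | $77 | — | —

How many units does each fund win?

All unit-bids, highest first — top 7: 112 (Calder-1), 111 (Apex-1), 109 (Calder-2), 104 (Calder-3), 103 (Apex-2), 89 (Calder-4), 89 (Apex-3)
Next rejected bid: $83 (not a price — pay-as-bid).
Allocation: Apex 3, Calder 4.

Apex 3, Calder 4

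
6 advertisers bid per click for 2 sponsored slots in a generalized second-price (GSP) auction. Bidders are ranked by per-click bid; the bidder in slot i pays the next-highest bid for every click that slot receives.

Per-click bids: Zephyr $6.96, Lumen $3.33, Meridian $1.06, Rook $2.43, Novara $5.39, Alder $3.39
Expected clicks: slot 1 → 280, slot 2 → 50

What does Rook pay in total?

Rook pays $0.00

Per-click bids in order: $6.96 (Zephyr) > $5.39 (Novara) > $3.39 (Alder) > …
Rook ranks below slot 2 → no slot, pays nothing.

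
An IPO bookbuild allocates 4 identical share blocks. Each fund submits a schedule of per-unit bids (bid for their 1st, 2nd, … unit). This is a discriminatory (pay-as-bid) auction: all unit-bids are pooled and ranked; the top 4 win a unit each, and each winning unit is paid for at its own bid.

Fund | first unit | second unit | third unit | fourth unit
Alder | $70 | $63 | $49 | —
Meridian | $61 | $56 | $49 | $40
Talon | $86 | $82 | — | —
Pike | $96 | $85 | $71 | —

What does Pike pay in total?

Pike pays $181

Pooled unit-bids ranked (top 4): 96 (Pike-1), 86 (Talon-1), 85 (Pike-2), 82 (Talon-2)
Next rejected bid: $71 (not a price — pay-as-bid).
Pike's winning unit-bids: 96 + 85 = $181.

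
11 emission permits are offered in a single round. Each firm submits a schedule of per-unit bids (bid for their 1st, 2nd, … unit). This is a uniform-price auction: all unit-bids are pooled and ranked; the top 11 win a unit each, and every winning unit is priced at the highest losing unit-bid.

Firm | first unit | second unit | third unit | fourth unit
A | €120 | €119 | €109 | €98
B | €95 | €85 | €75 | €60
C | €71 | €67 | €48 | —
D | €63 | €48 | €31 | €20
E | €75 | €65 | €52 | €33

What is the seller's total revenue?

Merging the schedules and taking the best 11: 120 (A-1), 119 (A-2), 109 (A-3), 98 (A-4), 95 (B-1), 85 (B-2), 75 (B-3), 75 (E-1), 71 (C-1), 67 (C-2), 65 (E-2)
Highest rejected unit-bid = €63.
Allocation: A 4, B 3, C 2, E 2. Every unit priced at €63.
Revenue = 11 × 63 = €693.

Total revenue: €693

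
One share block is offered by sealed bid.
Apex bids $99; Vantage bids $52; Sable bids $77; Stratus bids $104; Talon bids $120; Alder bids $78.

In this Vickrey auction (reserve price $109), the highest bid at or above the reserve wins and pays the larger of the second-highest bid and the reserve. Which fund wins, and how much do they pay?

Bids in order: 120 (Talon) > 104 (Stratus) > 99 (Apex) > 78 (Alder) > 77 (Sable) > 52 (Vantage)
Talon has the top bid at or above the reserve ($120).
Second-highest bid $104 is below the reserve $109, so the reserve binds → payment $109.

Talon pays $109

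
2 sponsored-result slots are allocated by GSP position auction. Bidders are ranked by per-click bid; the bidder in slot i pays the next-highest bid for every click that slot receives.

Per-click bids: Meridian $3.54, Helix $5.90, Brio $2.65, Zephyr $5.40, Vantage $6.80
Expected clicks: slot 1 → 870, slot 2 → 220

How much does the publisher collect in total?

Ranked by bid: $6.80 (Vantage) > $5.90 (Helix) > $5.40 (Zephyr) > …
Slot 1: Vantage pays $5.90 × 870 = $5133.00
Slot 2: Helix pays $5.40 × 220 = $1188.00
Total = $6321.00

Total revenue: $6321.00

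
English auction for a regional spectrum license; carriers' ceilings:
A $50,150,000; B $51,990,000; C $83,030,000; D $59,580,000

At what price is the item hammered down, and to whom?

Limits ranked: 83,030,000 (C) > 59,580,000 (D) > 51,990,000 (B) > 50,150,000 (A)
Once the price passes $59,580,000, only C is left; the hammer falls at D's limit of $59,580,000.

C wins at $59,580,000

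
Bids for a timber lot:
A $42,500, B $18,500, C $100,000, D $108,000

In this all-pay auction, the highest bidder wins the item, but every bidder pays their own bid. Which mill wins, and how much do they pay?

Bids in order: 108,000 (D) > 100,000 (C) > 42,500 (A) > 18,500 (B)
D is highest and takes the item; every bidder forfeits their bid.

D pays $108,000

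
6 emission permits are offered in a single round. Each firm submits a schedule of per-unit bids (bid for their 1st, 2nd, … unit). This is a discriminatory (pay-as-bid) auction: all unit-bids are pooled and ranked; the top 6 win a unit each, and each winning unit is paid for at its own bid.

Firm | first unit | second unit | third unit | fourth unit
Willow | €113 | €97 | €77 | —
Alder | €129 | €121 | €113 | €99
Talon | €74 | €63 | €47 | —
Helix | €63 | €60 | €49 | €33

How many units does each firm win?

Alder 4, Willow 2

Pooled unit-bids ranked (top 6): 129 (Alder-1), 121 (Alder-2), 113 (Willow-1), 113 (Alder-3), 99 (Alder-4), 97 (Willow-2)
Next rejected bid: €77 (not a price — pay-as-bid).
Allocation: Alder 4, Willow 2.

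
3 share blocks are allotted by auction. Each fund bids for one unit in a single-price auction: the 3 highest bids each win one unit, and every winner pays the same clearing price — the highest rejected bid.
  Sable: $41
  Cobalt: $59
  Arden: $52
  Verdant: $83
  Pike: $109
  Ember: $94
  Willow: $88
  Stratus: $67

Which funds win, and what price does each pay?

Sorting: 109 (Pike), 94 (Ember), 88 (Willow), 83 (Verdant), 67 (Stratus), …
Top 3: Pike, Ember, Willow.
First losing bid is Verdant's $83, which sets the uniform price.

Pike, Ember, Willow; each pays $83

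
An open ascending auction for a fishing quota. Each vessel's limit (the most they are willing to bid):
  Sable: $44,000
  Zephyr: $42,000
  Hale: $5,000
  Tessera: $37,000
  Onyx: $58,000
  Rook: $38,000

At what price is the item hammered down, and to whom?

Limits in order: 58,000 (Onyx) > 44,000 (Sable) > 42,000 (Zephyr) > 38,000 (Rook) > 37,000 (Tessera) > 5,000 (Hale)
Once the price passes $44,000, only Onyx is left; the hammer falls at Sable's limit of $44,000.

Onyx wins at $44,000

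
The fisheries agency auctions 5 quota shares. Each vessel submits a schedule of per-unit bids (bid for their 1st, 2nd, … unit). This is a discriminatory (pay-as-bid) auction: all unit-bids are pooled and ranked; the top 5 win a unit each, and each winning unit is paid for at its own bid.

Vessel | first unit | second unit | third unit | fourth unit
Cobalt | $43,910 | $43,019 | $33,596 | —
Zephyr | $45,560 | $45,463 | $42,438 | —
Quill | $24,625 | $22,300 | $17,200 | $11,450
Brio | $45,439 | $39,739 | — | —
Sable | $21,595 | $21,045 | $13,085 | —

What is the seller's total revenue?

Merging the schedules and taking the best 5: 45,560 (Zephyr-1), 45,463 (Zephyr-2), 45,439 (Brio-1), 43,910 (Cobalt-1), 43,019 (Cobalt-2)
Next rejected bid: $42,438 (not a price — pay-as-bid).
Each winning unit pays its own bid.
Revenue = 45,560 + 45,463 + 45,439 + 43,910 + 43,019 = $223,391.

Total revenue: $223,391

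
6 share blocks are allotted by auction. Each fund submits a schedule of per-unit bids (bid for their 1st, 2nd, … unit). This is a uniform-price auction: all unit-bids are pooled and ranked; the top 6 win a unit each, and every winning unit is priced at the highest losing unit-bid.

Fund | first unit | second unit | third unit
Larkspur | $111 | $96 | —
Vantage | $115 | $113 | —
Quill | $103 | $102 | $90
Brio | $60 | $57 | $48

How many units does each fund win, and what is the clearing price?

Pooled unit-bids ranked (top 6): 115 (Vantage-1), 113 (Vantage-2), 111 (Larkspur-1), 103 (Quill-1), 102 (Quill-2), 96 (Larkspur-2)
The (k+1)-th unit-bid is $90.
Allocation: Larkspur 2, Quill 2, Vantage 2.

Larkspur 2, Quill 2, Vantage 2; clearing price $90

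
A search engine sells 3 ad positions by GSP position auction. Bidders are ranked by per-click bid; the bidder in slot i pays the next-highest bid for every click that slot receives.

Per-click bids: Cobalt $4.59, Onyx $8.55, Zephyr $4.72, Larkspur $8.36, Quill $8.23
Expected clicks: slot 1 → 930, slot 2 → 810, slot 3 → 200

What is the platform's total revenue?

Ranked by bid: $8.55 (Onyx) > $8.36 (Larkspur) > $8.23 (Quill) > $4.72 (Zephyr) > …
Slot 1: Onyx pays $8.36 × 930 = $7774.80
Slot 2: Larkspur pays $8.23 × 810 = $6666.30
Slot 3: Quill pays $4.72 × 200 = $944.00
Total = $15385.10

Total revenue: $15385.10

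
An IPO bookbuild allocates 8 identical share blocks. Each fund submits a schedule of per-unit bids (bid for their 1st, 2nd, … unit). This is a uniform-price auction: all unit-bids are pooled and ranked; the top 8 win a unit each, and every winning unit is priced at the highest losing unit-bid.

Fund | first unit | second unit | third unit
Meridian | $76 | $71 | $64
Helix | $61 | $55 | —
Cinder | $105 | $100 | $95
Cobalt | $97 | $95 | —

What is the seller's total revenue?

Total revenue: $488

Pooled unit-bids ranked (top 8): 105 (Cinder-1), 100 (Cinder-2), 97 (Cobalt-1), 95 (Cinder-3), 95 (Cobalt-2), 76 (Meridian-1), 71 (Meridian-2), 64 (Meridian-3)
Highest rejected unit-bid = $61.
Allocation: Cinder 3, Cobalt 2, Meridian 3. Every unit priced at $61.
Revenue = 8 × 61 = $488.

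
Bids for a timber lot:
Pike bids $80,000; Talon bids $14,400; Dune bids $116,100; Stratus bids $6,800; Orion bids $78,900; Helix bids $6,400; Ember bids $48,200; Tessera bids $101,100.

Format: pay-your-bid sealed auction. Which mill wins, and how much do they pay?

Dune pays $116,100

Bids in order: 116,100 (Dune) > 101,100 (Tessera) > 80,000 (Pike) > 78,900 (Orion) > 48,200 (Ember) > 14,400 (Talon) > …
Dune is highest → pays own bid, $116,100.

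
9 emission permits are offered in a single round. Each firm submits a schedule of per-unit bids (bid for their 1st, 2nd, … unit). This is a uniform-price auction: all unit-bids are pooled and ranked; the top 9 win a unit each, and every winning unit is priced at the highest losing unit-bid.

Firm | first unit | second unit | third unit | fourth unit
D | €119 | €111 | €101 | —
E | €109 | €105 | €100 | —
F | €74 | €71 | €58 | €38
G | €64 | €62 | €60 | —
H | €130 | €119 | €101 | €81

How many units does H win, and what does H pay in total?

All unit-bids, highest first — top 9: 130 (H-1), 119 (D-1), 119 (H-2), 111 (D-2), 109 (E-1), 105 (E-2), 101 (D-3), 101 (H-3), 100 (E-3)
Highest rejected unit-bid = €81.
H wins 3 unit(s) at €81 each.

H: 3 units, pays €243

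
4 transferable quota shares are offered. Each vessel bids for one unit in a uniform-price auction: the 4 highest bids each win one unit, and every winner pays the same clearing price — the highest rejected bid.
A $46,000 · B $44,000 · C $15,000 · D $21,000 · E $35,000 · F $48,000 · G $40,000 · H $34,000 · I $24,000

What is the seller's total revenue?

Total revenue: $140,000

Ordering the bids: 48,000 (F), 46,000 (A), 44,000 (B), 40,000 (G), 35,000 (E), 34,000 (H), …
Top 4: F, A, B, G.
Clearing price = highest rejected bid = $35,000.
Total revenue = 4 × $35,000 = $140,000.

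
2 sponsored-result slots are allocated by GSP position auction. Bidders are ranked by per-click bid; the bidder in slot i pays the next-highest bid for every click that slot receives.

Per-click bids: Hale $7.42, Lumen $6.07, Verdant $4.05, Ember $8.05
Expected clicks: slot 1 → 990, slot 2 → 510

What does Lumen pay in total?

Sorting advertisers: $8.05 (Ember) > $7.42 (Hale) > $6.07 (Lumen) > …
Lumen ranks below slot 2 → no slot, pays nothing.

Lumen pays $0.00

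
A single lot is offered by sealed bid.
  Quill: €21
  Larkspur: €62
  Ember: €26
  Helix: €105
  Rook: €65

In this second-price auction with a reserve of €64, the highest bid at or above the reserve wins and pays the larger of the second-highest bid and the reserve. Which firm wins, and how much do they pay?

Bids ranked: 105 (Helix) > 65 (Rook) > 62 (Larkspur) > 26 (Ember) > 21 (Quill)
Helix has the top bid at or above the reserve (€105).
max(second-highest €65, reserve €64) = €65; the reserve does not bind.

Helix pays €65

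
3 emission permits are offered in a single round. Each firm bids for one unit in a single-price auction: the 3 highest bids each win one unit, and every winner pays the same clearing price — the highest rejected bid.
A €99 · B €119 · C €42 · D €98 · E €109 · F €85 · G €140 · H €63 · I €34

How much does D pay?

D pays €0

Sorting: 140 (G), 119 (B), 109 (E), 99 (A), 98 (D), …
Top 3: G, B, E.
Highest unsuccessful bid: €99 → clearing price.
D does not win → pays €0.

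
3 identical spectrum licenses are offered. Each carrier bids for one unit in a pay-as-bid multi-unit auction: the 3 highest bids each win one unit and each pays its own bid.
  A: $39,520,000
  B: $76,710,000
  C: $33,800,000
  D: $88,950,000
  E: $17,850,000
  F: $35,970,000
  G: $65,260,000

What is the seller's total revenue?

Total revenue: $230,920,000

Ordering the bids: 88,950,000 (D), 76,710,000 (B), 65,260,000 (G), 39,520,000 (A), 35,970,000 (F), …
The 3 highest are D, B, G.
Total revenue = 88,950,000 + 76,710,000 + 65,260,000 = $230,920,000.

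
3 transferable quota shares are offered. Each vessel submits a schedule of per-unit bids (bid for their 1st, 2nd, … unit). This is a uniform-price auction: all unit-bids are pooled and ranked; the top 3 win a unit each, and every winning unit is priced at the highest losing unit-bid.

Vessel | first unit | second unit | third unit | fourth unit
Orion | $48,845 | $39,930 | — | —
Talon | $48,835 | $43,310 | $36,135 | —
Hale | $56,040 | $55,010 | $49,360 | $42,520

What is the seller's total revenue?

Pooled unit-bids ranked (top 3): 56,040 (Hale-1), 55,010 (Hale-2), 49,360 (Hale-3)
First bid not allocated: $48,845.
Allocation: Hale 3. Every unit priced at $48,845.
Revenue = 3 × 48,845 = $146,535.

Total revenue: $146,535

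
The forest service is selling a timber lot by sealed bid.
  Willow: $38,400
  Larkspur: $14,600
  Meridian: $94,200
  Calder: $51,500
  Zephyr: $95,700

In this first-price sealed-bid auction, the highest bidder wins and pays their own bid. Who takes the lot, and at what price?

Zephyr pays $95,700

Bids in order: 95,700 (Zephyr) > 94,200 (Meridian) > 51,500 (Calder) > 38,400 (Willow) > 14,600 (Larkspur)
Zephyr has the highest bid and pays exactly that: $95,700.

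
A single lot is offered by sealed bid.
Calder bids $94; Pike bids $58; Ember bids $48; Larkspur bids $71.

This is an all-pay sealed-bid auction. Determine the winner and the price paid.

All-pay sealed-bid auction: the highest bidder wins the item, but every bidder pays their own bid.
Bids in order: 94 (Calder) > 71 (Larkspur) > 58 (Pike) > 48 (Ember)
Calder wins with the top bid; all bids are sunk regardless.

Calder pays $94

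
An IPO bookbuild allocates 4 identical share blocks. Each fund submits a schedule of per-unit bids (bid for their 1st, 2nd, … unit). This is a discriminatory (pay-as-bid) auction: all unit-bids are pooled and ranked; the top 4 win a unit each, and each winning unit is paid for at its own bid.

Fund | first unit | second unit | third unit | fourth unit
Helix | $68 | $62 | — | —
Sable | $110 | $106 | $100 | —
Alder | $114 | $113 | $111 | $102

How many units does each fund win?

Pooled unit-bids ranked (top 4): 114 (Alder-1), 113 (Alder-2), 111 (Alder-3), 110 (Sable-1)
Next rejected bid: $106 (not a price — pay-as-bid).
Allocation: Alder 3, Sable 1.

Alder 3, Sable 1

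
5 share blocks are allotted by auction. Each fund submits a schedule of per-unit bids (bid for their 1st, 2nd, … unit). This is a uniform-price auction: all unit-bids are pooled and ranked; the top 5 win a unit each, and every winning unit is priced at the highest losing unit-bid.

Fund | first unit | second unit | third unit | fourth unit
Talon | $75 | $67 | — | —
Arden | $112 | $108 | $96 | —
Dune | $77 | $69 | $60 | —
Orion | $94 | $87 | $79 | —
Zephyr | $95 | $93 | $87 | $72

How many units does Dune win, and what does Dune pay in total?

Pooled unit-bids ranked (top 5): 112 (Arden-1), 108 (Arden-2), 96 (Arden-3), 95 (Zephyr-1), 94 (Orion-1)
Highest rejected unit-bid = $93.
Dune wins 0 unit(s) at $93 each.

Dune: 0 units, pays $0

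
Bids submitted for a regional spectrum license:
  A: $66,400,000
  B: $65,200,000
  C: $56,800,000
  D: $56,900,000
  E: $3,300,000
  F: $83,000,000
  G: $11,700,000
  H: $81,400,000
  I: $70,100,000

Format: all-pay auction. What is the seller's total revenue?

Total revenue: $494,800,000

All-pay auction: the highest bidder wins the item, but every bidder pays their own bid.
Sorting bids: 83,000,000 (F) > 81,400,000 (H) > 70,100,000 (I) > 66,400,000 (A) > 65,200,000 (B) > 56,900,000 (D) > …
F wins with the top bid; all bids are sunk regardless.
Every bidder forfeits their bid regardless of winning.
Revenue = 66,400,000 + 65,200,000 + 56,800,000 + 56,900,000 + 3,300,000 + 83,000,000 + 11,700,000 + 81,400,000 + 70,100,000 = $494,800,000.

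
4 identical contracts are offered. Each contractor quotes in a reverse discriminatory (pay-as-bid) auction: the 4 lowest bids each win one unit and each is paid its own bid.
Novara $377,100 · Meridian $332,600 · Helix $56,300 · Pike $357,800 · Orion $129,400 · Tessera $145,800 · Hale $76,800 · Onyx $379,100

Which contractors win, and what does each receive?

Bids ranked low→high: 56,300 (Helix), 76,800 (Hale), 129,400 (Orion), 145,800 (Tessera), 332,600 (Meridian), 357,800 (Pike), …
Lowest 4: Helix, Hale, Orion, Tessera.
Each winner is paid its own bid: Helix $56,300, Hale $76,800, Orion $129,400, Tessera $145,800.

Helix $56,300, Hale $76,800, Orion $129,400, Tessera $145,800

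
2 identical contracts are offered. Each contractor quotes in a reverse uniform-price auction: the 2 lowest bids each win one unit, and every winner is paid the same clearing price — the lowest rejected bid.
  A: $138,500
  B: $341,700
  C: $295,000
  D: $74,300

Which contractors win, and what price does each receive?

D, A; each is paid $295,000

Sorting: 74,300 (D), 138,500 (A), 295,000 (C), 341,700 (B)
The 2 lowest are D, A.
Lowest unsuccessful bid: $295,000 → clearing price.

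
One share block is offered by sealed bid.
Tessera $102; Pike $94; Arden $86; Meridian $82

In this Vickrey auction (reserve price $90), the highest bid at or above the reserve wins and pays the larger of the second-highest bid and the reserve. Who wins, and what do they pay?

Bids ranked: 102 (Tessera) > 94 (Pike) > 86 (Arden) > 82 (Meridian)
Tessera has the top bid at or above the reserve ($102).
Second-highest bid $94 exceeds the reserve $90 → payment $94.

Tessera pays $94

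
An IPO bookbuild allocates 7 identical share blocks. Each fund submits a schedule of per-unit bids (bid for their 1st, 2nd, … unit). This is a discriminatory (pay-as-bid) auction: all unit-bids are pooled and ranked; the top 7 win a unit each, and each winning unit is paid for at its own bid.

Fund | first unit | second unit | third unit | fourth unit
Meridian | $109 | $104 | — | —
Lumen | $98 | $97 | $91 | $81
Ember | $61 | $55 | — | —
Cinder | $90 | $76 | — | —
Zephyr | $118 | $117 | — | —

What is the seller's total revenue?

Merging the schedules and taking the best 7: 118 (Zephyr-1), 117 (Zephyr-2), 109 (Meridian-1), 104 (Meridian-2), 98 (Lumen-1), 97 (Lumen-2), 91 (Lumen-3)
Next rejected bid: $90 (not a price — pay-as-bid).
Each winning unit pays its own bid.
Revenue = 118 + 117 + 109 + 104 + 98 + 97 + 91 = $734.

Total revenue: $734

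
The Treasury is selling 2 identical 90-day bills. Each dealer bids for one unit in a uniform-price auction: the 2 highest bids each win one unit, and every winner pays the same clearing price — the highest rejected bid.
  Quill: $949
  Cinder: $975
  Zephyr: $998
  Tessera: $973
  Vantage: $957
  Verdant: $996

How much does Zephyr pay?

Sorting: 998 (Zephyr), 996 (Verdant), 975 (Cinder), 973 (Tessera), …
Winners (2 units): Zephyr, Verdant.
Clearing price = highest rejected bid = $975.
Zephyr wins → pays $975.

Zephyr pays $975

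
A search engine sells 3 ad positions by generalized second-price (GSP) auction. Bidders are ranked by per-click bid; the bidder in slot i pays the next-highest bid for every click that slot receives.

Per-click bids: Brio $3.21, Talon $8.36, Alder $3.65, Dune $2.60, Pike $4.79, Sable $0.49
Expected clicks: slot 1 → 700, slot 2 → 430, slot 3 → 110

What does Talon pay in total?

Talon pays $3353.00

Ranked by bid: $8.36 (Talon) > $4.79 (Pike) > $3.65 (Alder) > $3.21 (Brio) > …
Talon holds slot 1 → pays next bid $4.79 × 700 clicks = $3353.00.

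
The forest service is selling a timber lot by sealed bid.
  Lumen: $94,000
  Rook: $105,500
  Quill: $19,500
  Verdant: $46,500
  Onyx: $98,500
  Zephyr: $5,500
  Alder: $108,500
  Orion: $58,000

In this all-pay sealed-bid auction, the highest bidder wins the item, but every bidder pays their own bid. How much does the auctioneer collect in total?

Sorting bids: 108,500 (Alder) > 105,500 (Rook) > 98,500 (Onyx) > 94,000 (Lumen) > 58,000 (Orion) > 46,500 (Verdant) > …
Every bidder forfeits their bid regardless of winning.
Revenue = 94,000 + 105,500 + 19,500 + 46,500 + 98,500 + 5,500 + 108,500 + 58,000 = $536,000.

Total revenue: $536,000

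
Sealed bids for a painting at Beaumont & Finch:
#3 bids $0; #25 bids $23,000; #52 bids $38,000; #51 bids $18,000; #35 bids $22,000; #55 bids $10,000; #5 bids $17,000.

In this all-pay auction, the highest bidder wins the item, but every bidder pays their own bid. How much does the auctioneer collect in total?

Bids ranked: 38,000 (#52) > 23,000 (#25) > 22,000 (#35) > 18,000 (#51) > 17,000 (#5) > 10,000 (#55) > …
#52 wins with the top bid; all bids are sunk regardless.
Every bidder forfeits their bid regardless of winning.
Revenue = 0 + 23,000 + 38,000 + 18,000 + 22,000 + 10,000 + 17,000 = $128,000.

Total revenue: $128,000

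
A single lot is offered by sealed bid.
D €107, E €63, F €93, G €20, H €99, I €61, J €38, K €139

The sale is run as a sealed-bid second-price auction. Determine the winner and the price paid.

K pays €107

Bids in order: 139 (K) > 107 (D) > 99 (H) > 93 (F) > 63 (E) > 61 (I) > …
Second-price: K pays D's bid of €107.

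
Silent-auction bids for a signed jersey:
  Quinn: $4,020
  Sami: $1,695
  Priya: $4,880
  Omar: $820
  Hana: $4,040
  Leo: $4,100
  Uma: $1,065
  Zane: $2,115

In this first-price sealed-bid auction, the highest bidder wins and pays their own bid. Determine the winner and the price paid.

Bids in order: 4,880 (Priya) > 4,100 (Leo) > 4,040 (Hana) > 4,020 (Quinn) > 2,115 (Zane) > 1,695 (Sami) > …
Priya has the highest bid and pays exactly that: $4,880.

Priya pays $4,880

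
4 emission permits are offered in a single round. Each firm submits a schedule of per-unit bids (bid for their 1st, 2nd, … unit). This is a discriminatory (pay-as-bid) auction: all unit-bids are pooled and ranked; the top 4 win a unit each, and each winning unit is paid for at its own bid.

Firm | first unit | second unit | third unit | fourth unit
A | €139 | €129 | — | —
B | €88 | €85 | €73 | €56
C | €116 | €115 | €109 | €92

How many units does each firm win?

A 2, C 2

Pooled unit-bids ranked (top 4): 139 (A-1), 129 (A-2), 116 (C-1), 115 (C-2)
Next rejected bid: €109 (not a price — pay-as-bid).
Allocation: A 2, C 2.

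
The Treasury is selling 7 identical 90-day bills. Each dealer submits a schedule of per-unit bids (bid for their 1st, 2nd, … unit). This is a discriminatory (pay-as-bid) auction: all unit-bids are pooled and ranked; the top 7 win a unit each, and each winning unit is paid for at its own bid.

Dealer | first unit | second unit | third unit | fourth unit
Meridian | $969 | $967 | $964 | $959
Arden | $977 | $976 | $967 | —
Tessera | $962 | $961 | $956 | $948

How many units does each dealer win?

Arden 3, Meridian 3, Tessera 1

Merging the schedules and taking the best 7: 977 (Arden-1), 976 (Arden-2), 969 (Meridian-1), 967 (Meridian-2), 967 (Arden-3), 964 (Meridian-3), 962 (Tessera-1)
Next rejected bid: $961 (not a price — pay-as-bid).
Allocation: Arden 3, Meridian 3, Tessera 1.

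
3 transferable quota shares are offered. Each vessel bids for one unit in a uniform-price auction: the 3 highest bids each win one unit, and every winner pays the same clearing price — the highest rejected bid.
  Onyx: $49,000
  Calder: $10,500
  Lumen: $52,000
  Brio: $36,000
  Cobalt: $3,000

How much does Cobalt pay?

Sorting: 52,000 (Lumen), 49,000 (Onyx), 36,000 (Brio), 10,500 (Calder), 3,000 (Cobalt)
The 3 highest are Lumen, Onyx, Brio.
Clearing price = highest rejected bid = $10,500.
Cobalt does not win → pays $0.

Cobalt pays $0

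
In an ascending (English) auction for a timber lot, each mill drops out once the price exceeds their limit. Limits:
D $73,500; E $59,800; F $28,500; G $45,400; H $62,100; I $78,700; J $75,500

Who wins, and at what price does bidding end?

Sorting limits: 78,700 (I) > 75,500 (J) > 73,500 (D) > 62,100 (H) > 59,800 (E) > 45,400 (G) > …
Bidding ends when J exits at $75,500; I takes it.

I wins at $75,500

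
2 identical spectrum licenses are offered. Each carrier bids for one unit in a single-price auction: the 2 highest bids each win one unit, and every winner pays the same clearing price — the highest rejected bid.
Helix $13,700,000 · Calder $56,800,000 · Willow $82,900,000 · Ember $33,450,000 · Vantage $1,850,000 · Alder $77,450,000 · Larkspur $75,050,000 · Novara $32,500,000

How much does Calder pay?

Bids ranked high→low: 82,900,000 (Willow), 77,450,000 (Alder), 75,050,000 (Larkspur), 56,800,000 (Calder), …
Winners (2 units): Willow, Alder.
Clearing price = highest rejected bid = $75,050,000.
Calder does not win → pays $0.

Calder pays $0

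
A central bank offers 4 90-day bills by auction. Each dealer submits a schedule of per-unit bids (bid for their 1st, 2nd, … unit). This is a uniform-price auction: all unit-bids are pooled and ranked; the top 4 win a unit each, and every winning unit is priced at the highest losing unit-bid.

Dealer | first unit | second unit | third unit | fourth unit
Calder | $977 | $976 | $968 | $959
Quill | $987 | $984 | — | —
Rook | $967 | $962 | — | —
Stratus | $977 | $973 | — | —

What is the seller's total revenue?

Pooled unit-bids ranked (top 4): 987 (Quill-1), 984 (Quill-2), 977 (Calder-1), 977 (Stratus-1)
The (k+1)-th unit-bid is $976.
Allocation: Calder 1, Quill 2, Stratus 1. Every unit priced at $976.
Revenue = 4 × 976 = $3,904.

Total revenue: $3,904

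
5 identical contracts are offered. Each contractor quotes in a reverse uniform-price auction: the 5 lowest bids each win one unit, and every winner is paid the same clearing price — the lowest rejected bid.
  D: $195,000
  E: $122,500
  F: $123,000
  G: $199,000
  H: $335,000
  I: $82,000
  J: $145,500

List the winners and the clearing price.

Ordering the bids: 82,000 (I), 122,500 (E), 123,000 (F), 145,500 (J), 195,000 (D), 199,000 (G), 335,000 (H)
The 5 lowest are I, E, F, J, D.
First losing bid is G's $199,000, which sets the uniform price.

I, E, F, J, D; each is paid $199,000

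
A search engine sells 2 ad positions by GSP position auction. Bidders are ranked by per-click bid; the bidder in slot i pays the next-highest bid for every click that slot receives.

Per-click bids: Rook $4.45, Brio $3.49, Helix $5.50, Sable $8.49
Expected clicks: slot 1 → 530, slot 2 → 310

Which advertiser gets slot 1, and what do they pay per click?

Sable; $5.50 per click

Ranked by bid: $8.49 (Sable) > $5.50 (Helix) > $4.45 (Rook) > …
Slot 1 goes to the first-ranked bidder, Sable, who pays the next bid down: $5.50/click.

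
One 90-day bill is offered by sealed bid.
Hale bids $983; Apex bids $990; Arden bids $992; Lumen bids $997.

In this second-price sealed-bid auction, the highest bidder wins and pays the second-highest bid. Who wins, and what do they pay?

Second-price sealed-bid auction: the highest bidder wins and pays the second-highest bid.
Sorting bids: 997 (Lumen) > 992 (Arden) > 990 (Apex) > 983 (Hale)
Second-price: Lumen pays Arden's bid of $992.

Lumen pays $992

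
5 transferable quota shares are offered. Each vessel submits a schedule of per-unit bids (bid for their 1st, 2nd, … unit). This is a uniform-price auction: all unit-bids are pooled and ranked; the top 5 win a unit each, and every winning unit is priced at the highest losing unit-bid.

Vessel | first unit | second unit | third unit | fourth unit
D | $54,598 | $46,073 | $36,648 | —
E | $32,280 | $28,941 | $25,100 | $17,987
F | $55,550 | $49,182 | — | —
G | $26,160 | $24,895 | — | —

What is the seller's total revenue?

Merging the schedules and taking the best 5: 55,550 (F-1), 54,598 (D-1), 49,182 (F-2), 46,073 (D-2), 36,648 (D-3)
The (k+1)-th unit-bid is $32,280.
Allocation: D 3, F 2. Every unit priced at $32,280.
Revenue = 5 × 32,280 = $161,400.

Total revenue: $161,400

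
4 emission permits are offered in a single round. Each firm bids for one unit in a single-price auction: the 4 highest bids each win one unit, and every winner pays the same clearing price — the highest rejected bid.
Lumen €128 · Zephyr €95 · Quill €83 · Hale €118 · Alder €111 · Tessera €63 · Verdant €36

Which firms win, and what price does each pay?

Ordering the bids: 128 (Lumen), 118 (Hale), 111 (Alder), 95 (Zephyr), 83 (Quill), 63 (Tessera), …
Winners (4 units): Lumen, Hale, Alder, Zephyr.
Clearing price = highest rejected bid = €83.

Lumen, Hale, Alder, Zephyr; each pays €83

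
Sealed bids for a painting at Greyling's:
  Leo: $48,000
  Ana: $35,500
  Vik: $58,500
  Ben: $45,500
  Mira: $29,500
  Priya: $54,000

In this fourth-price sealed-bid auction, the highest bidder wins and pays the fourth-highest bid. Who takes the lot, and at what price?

Vik pays $45,500

Rule: the highest bidder wins and pays the fourth-highest bid.
Bids ranked: 58,500 (Vik) > 54,000 (Priya) > 48,000 (Leo) > 45,500 (Ben) > 35,500 (Ana) > 29,500 (Mira)
Vik is highest; pays the fourth-highest bid, $45,500.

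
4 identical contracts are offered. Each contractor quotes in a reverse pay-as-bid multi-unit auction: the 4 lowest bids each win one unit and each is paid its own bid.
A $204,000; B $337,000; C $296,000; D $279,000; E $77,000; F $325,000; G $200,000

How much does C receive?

C is paid $0

Bids ranked low→high: 77,000 (E), 200,000 (G), 204,000 (A), 279,000 (D), 296,000 (C), 325,000 (F), …
Lowest 4: E, G, A, D.
C does not win → $0.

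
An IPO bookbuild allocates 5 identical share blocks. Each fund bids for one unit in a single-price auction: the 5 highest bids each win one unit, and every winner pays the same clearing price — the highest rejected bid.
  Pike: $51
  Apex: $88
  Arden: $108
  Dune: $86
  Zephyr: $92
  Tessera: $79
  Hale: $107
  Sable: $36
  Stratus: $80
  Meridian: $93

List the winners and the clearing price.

Bids ranked high→low: 108 (Arden), 107 (Hale), 93 (Meridian), 92 (Zephyr), 88 (Apex), 86 (Dune), 80 (Stratus), …
Top 5: Arden, Hale, Meridian, Zephyr, Apex.
Clearing price = highest rejected bid = $86.

Arden, Hale, Meridian, Zephyr, Apex; each pays $86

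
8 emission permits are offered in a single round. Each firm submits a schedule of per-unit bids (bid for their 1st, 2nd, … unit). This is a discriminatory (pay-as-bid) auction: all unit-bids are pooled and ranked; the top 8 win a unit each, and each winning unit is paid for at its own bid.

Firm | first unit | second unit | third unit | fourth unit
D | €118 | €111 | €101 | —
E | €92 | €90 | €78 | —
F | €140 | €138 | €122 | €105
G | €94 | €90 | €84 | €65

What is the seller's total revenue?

All unit-bids, highest first — top 8: 140 (F-1), 138 (F-2), 122 (F-3), 118 (D-1), 111 (D-2), 105 (F-4), 101 (D-3), 94 (G-1)
Next rejected bid: €92 (not a price — pay-as-bid).
Each winning unit pays its own bid.
Revenue = 140 + 138 + 122 + 118 + 111 + 105 + 101 + 94 = €929.

Total revenue: €929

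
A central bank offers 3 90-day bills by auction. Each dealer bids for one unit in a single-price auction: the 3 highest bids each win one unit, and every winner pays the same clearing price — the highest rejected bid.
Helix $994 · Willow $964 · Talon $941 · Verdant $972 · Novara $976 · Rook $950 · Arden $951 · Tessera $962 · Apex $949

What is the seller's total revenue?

Total revenue: $2,892

Ordering the bids: 994 (Helix), 976 (Novara), 972 (Verdant), 964 (Willow), 962 (Tessera), …
Winners (3 units): Helix, Novara, Verdant.
Highest unsuccessful bid: $964 → clearing price.
Total revenue = 3 × $964 = $2,892.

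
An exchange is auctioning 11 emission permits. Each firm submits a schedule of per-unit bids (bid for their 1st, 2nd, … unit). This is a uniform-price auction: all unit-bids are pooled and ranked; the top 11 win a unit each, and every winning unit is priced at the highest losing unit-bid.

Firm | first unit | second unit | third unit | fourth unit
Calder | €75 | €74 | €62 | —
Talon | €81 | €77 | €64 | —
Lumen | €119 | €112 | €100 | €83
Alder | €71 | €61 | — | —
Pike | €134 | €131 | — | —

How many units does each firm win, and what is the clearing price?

Alder 1, Calder 2, Lumen 4, Pike 2, Talon 2; clearing price €64

Merging the schedules and taking the best 11: 134 (Pike-1), 131 (Pike-2), 119 (Lumen-1), 112 (Lumen-2), 100 (Lumen-3), 83 (Lumen-4), 81 (Talon-1), 77 (Talon-2), 75 (Calder-1), 74 (Calder-2), 71 (Alder-1)
First bid not allocated: €64.
Allocation: Alder 1, Calder 2, Lumen 4, Pike 2, Talon 2.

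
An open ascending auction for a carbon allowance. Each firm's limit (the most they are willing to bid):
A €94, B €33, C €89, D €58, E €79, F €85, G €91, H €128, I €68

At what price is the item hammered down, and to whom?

H wins at €94

Limits in order: 128 (H) > 94 (A) > 91 (G) > 89 (C) > 85 (F) > 79 (E) > …
A is the last rival to drop out, at €94; H remains and wins at that price.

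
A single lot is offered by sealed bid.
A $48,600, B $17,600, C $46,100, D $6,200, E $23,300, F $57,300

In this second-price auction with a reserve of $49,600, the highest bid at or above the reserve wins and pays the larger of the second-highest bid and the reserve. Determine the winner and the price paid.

Rule: the highest bid at or above the reserve wins and pays the larger of the second-highest bid and the reserve.
Sorting bids: 57,300 (F) > 48,600 (A) > 46,100 (C) > 23,300 (E) > 17,600 (B) > 6,200 (D)
F has the top bid at or above the reserve ($57,300).
Second-highest bid $48,600 is below the reserve $49,600, so the reserve binds → payment $49,600.

F pays $49,600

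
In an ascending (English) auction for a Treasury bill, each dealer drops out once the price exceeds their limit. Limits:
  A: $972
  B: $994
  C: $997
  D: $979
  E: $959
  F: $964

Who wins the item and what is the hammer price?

C wins at $994

Limits in order: 997 (C) > 994 (B) > 979 (D) > 972 (A) > 964 (F) > 959 (E)
Bidding ends when B exits at $994; C takes it.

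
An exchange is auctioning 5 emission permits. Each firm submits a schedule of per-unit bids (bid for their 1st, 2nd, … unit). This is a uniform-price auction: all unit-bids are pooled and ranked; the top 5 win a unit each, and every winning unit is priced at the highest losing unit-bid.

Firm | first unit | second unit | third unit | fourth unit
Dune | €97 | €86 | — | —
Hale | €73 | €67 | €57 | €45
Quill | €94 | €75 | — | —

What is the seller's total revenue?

Total revenue: €335

All unit-bids, highest first — top 5: 97 (Dune-1), 94 (Quill-1), 86 (Dune-2), 75 (Quill-2), 73 (Hale-1)
First bid not allocated: €67.
Allocation: Dune 2, Hale 1, Quill 2. Every unit priced at €67.
Revenue = 5 × 67 = €335.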